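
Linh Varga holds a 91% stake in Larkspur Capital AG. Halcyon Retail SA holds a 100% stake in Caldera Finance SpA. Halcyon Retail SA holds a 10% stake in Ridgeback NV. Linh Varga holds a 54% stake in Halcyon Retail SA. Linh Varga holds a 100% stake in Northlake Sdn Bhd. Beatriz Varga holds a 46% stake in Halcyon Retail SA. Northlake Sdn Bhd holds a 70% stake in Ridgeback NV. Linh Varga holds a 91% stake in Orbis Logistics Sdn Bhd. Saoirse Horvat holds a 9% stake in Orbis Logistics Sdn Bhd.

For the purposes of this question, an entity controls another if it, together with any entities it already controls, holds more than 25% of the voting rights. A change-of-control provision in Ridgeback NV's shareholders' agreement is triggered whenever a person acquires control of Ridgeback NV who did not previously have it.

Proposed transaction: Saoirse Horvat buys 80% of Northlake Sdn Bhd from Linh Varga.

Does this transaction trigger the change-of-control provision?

Yes

The purchase adds only to Saoirse's holdings (Linh's stake shrinks), so Saoirse is the only person who could newly come to control Ridgeback.
Saoirse's largest direct stake is 9% in Orbis, which does not meet the threshold, so Saoirse controls no company.
Neither Saoirse nor any entity Saoirse controls holds any voting interest in Ridgeback.
So before the transaction, Saoirse does not control Ridgeback.
After the purchase, Saoirse holds 80% of Northlake directly, and Linh's stake falls to 20%.
Saoirse holds 80% of Northlake, so Saoirse controls Northlake.
Northlake holds 70% of Ridgeback, so Saoirse controls Ridgeback.
Saoirse did not control Ridgeback before and does after, so the clause is triggered.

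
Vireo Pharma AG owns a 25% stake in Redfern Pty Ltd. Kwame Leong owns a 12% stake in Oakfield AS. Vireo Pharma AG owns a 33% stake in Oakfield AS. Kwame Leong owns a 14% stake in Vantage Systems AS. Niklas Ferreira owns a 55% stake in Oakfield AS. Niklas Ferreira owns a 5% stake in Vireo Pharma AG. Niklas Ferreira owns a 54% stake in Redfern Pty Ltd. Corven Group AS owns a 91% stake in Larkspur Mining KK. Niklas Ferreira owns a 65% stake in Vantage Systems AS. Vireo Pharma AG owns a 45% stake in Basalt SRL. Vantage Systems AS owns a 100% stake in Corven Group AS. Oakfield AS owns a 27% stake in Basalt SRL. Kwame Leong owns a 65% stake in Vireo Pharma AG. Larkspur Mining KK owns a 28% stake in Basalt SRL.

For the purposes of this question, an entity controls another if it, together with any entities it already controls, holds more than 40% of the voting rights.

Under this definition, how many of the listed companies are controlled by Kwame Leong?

3

Kwame holds 65% of Vireo, so Kwame controls Vireo.
Vireo and Kwame together hold 33% + 12% = 45% of Oakfield, so Kwame controls Oakfield.
Oakfield and Vireo together hold 27% + 45% = 72% of Basalt, so Kwame controls Basalt.
No other company's threshold is met.
Kwame controls 3 companies.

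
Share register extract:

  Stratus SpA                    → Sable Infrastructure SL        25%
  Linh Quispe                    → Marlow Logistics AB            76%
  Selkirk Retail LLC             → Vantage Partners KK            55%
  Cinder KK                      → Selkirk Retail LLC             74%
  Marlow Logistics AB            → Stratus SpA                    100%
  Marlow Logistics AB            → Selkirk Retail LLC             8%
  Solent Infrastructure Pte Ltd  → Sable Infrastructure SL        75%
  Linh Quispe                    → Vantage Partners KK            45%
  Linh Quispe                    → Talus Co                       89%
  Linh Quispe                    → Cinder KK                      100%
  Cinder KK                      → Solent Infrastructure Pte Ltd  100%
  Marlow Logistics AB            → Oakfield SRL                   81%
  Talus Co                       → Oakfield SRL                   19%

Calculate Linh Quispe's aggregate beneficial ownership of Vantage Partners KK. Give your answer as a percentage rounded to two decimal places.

Linh reaches Vantage along 3 paths.
Via Cinder → Selkirk: 100% × 74% × 55% = 40.7%.
Via Marlow → Selkirk: 76% × 8% × 55% = 3.344%.
Direct stake: 45% = 45%.
Total: 40.7% + 3.344% + 45% = 89.044%.
Rounded: 89.04%.

89.04%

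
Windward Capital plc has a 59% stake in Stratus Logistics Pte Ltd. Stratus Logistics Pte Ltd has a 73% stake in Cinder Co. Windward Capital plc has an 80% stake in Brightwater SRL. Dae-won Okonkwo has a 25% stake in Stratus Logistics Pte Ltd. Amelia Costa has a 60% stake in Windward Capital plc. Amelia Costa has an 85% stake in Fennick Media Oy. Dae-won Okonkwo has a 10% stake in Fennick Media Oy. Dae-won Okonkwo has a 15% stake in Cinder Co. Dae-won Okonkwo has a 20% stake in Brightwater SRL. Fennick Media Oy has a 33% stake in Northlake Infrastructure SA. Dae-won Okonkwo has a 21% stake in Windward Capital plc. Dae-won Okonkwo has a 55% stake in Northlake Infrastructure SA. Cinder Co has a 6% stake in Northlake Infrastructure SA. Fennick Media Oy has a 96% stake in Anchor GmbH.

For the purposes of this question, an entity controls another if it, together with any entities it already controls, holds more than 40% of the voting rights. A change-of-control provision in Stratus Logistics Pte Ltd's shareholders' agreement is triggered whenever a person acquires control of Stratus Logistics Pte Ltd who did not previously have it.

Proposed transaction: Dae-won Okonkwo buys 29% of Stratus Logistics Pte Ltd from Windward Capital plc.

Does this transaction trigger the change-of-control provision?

Yes

The purchase adds only to Dae-won's holdings (Windward's stake shrinks), so Dae-won is the only person who could newly come to control Stratus.
Dae-won holds 55% of Northlake, so Dae-won controls Northlake.
In Stratus, Dae-won's side holds only 25%, not > 40%.
So before the transaction, Dae-won does not control Stratus.
After the purchase, Dae-won's direct stake in Stratus rises to 25% + 29% = 54%, and Windward's stake falls to 30%.
Dae-won holds 54% of Stratus, so Dae-won controls Stratus.
Dae-won did not control Stratus before and does after, so the clause is triggered.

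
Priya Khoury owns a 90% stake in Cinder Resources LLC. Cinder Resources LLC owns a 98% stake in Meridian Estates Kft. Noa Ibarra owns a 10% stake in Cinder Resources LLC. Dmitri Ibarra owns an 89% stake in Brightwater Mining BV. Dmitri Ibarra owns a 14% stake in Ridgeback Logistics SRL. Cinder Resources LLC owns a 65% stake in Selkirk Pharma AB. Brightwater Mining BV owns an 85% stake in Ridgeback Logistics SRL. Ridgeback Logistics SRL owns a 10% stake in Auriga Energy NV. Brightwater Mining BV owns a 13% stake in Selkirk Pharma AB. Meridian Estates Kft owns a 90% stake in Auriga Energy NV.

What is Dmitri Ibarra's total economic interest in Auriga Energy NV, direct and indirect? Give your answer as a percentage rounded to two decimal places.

8.97%

Dmitri reaches Auriga along 2 paths.
Via Ridgeback: 14% × 10% = 1.4%.
Via Brightwater → Ridgeback: 89% × 85% × 10% = 7.565%.
Total: 1.4% + 7.565% = 8.965%.
Rounded: 8.97%.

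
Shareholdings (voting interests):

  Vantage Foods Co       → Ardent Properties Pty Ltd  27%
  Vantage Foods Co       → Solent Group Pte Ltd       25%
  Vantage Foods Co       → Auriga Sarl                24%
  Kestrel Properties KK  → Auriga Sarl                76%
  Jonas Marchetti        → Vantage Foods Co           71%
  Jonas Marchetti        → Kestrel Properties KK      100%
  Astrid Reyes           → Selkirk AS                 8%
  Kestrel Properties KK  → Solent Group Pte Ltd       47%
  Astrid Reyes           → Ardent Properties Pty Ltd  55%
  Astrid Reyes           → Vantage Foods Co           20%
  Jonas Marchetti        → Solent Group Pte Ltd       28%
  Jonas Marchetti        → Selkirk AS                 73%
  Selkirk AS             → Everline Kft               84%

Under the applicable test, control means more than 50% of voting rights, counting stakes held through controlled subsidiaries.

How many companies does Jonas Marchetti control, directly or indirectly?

6

Jonas holds 73% of Selkirk, so Jonas controls Selkirk.
Jonas holds 71% of Vantage, so Jonas controls Vantage.
Jonas holds 100% of Kestrel, so Jonas controls Kestrel.
Jonas and Kestrel and Vantage together hold 28% + 47% + 25% = 100% of Solent, so Jonas controls Solent.
Selkirk holds 84% of Everline, so Jonas controls Everline.
Vantage and Kestrel together hold 24% + 76% = 100% of Auriga, so Jonas controls Auriga.
No other company's threshold is met.
Jonas controls 6 companies.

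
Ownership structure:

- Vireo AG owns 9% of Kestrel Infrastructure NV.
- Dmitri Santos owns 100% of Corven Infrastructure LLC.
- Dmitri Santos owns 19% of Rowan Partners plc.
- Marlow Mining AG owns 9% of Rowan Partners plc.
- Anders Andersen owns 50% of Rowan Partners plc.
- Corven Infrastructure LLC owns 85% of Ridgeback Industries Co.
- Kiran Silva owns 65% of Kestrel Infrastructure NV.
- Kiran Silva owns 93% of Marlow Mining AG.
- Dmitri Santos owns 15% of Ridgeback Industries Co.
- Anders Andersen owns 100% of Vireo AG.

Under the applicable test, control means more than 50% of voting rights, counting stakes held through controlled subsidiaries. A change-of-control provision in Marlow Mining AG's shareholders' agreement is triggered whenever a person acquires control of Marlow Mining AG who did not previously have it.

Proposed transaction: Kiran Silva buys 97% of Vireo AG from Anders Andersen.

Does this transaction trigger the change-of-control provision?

No

The purchase adds only to Kiran's holdings (Anders's stake shrinks), so Kiran is the only person who could newly come to control Marlow.
Kiran holds 93% of Marlow, so Kiran controls Marlow.
So Kiran already controls Marlow before the transaction.
After the purchase, Kiran holds 97% of Vireo directly, and Anders's stake falls to 3%.
Kiran controlled Marlow already, so this is not a new person acquiring control; every other person's position is unchanged or reduced.
No new person acquires control, so the clause is not triggered.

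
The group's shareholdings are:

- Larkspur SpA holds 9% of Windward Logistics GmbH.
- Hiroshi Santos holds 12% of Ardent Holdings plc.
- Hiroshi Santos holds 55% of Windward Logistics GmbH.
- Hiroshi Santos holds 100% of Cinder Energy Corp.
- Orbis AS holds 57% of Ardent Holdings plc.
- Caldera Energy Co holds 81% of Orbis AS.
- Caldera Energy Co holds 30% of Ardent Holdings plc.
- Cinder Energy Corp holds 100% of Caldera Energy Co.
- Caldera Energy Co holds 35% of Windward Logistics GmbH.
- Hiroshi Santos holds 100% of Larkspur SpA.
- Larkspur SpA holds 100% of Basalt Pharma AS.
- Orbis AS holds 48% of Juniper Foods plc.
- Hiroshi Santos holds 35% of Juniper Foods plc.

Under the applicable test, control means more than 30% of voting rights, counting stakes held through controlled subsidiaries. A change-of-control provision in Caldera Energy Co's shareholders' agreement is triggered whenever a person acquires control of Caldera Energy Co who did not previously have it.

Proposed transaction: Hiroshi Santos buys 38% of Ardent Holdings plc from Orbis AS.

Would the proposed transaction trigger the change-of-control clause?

The purchase adds only to Hiroshi's holdings (Orbis's stake shrinks), so Hiroshi is the only person who could newly come to control Caldera.
Hiroshi holds 100% of Cinder, so Hiroshi controls Cinder.
Cinder holds 100% of Caldera, so Hiroshi controls Caldera.
So Hiroshi already controls Caldera before the transaction.
After the purchase, Hiroshi's direct stake in Ardent rises to 12% + 38% = 50%, and Orbis's stake falls to 19%.
Hiroshi controlled Caldera already, so this is not a new person acquiring control; every other person's position is unchanged or reduced.
No new person acquires control, so the clause is not triggered.

No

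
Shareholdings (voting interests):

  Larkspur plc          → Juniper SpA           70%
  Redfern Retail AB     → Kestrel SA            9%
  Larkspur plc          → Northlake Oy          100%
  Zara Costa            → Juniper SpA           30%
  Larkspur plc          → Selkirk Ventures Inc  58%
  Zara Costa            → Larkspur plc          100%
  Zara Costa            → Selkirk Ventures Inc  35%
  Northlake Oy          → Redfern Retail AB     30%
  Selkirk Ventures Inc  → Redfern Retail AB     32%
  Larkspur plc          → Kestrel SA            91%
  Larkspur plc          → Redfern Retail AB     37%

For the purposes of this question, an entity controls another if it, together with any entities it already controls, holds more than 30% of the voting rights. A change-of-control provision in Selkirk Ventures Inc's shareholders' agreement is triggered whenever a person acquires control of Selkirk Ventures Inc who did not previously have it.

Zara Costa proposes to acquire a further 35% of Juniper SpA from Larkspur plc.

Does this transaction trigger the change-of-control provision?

The purchase adds only to Zara's holdings (Larkspur's stake shrinks), so Zara is the only person who could newly come to control Selkirk.
Zara holds 100% of Larkspur, so Zara controls Larkspur.
Zara and Larkspur together hold 35% + 58% = 93% of Selkirk, so Zara controls Selkirk.
So Zara already controls Selkirk before the transaction.
After the purchase, Zara's direct stake in Juniper rises to 30% + 35% = 65%, and Larkspur's stake falls to 35%.
Zara controlled Selkirk already, so this is not a new person acquiring control; every other person's position is unchanged or reduced.
No new person acquires control, so the clause is not triggered.

No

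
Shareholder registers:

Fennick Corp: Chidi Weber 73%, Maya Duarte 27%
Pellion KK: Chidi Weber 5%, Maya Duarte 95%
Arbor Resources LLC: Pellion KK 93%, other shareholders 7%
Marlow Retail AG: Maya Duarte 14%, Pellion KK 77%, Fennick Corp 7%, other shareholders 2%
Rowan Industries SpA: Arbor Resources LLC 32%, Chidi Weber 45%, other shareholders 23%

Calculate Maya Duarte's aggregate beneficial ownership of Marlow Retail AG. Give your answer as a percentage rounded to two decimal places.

Maya reaches Marlow along 3 paths.
Direct stake: 14% = 14%.
Via Pellion: 95% × 77% = 73.15%.
Via Fennick: 27% × 7% = 1.89%.
Total: 14% + 73.15% + 1.89% = 89.04%.

89.04%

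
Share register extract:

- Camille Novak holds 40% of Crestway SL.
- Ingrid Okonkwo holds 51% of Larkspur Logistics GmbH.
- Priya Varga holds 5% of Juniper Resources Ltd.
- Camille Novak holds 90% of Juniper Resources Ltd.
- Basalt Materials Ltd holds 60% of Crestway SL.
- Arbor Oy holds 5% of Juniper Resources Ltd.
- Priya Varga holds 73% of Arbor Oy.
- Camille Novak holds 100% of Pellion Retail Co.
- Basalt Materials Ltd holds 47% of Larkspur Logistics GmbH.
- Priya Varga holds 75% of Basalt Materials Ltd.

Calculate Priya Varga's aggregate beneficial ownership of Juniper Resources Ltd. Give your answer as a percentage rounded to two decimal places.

8.65%

Priya reaches Juniper along 2 paths.
Via Arbor: 73% × 5% = 3.65%.
Direct stake: 5% = 5%.
Total: 3.65% + 5% = 8.65%.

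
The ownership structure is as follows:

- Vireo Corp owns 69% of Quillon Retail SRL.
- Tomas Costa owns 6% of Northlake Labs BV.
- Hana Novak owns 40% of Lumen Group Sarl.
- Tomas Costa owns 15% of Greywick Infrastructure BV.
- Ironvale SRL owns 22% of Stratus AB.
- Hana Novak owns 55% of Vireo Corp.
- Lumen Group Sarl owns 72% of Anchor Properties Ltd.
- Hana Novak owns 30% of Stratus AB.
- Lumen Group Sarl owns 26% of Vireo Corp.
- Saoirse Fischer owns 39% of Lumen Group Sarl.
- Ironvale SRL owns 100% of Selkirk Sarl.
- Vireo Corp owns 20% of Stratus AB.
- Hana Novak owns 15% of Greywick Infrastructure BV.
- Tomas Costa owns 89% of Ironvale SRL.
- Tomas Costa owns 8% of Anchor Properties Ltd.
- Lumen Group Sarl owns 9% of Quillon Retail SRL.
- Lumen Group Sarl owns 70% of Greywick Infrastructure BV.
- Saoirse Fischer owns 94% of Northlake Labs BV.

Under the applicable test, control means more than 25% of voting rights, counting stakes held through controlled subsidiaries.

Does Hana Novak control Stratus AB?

Yes

Hana holds 40% of Lumen, so Hana controls Lumen.
Lumen and Hana together hold 26% + 55% = 81% of Vireo, so Hana controls Vireo.
Hana and Vireo together hold 30% + 20% = 50% of Stratus, so Hana controls Stratus.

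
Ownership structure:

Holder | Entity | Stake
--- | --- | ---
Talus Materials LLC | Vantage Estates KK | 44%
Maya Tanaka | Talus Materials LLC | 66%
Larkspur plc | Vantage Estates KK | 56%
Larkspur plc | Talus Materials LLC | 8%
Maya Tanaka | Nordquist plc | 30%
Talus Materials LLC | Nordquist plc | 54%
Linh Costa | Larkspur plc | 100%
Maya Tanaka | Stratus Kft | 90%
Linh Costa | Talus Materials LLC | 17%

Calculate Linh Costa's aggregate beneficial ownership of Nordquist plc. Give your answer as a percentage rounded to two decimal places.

13.50%

Linh reaches Nordquist along 2 paths.
Via Talus: 17% × 54% = 9.18%.
Via Larkspur → Talus: 100% × 8% × 54% = 4.32%.
Total: 9.18% + 4.32% = 13.5%.
Rounded: 13.50%.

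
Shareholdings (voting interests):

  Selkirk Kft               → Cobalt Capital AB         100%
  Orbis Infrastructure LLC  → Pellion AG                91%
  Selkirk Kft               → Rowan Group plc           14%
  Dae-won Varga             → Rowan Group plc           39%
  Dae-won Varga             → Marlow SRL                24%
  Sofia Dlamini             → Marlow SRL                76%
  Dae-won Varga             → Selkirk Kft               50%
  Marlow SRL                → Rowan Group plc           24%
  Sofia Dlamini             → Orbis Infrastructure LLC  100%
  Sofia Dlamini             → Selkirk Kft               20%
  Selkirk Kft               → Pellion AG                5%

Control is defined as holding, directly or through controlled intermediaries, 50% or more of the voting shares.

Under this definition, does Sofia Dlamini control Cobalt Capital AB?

No

Sofia holds 76% of Marlow, so Sofia controls Marlow.
Sofia holds 100% of Orbis, so Sofia controls Orbis.
Orbis holds 91% of Pellion, so Sofia controls Pellion.
Neither Sofia nor any entity Sofia controls holds any voting interest in Cobalt.
So Sofia does not control Cobalt.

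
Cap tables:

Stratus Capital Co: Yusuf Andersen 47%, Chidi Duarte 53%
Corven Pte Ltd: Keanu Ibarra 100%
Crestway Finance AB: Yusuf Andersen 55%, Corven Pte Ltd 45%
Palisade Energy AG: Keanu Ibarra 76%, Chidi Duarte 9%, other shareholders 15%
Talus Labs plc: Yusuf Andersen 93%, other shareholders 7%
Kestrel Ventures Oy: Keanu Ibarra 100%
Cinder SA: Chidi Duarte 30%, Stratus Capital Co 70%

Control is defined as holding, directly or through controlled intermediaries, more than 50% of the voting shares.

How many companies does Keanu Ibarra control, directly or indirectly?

3

Keanu holds 100% of Corven, so Keanu controls Corven.
Keanu holds 76% of Palisade, so Keanu controls Palisade.
Keanu holds 100% of Kestrel, so Keanu controls Kestrel.
No other company's threshold is met.
Keanu controls 3 companies.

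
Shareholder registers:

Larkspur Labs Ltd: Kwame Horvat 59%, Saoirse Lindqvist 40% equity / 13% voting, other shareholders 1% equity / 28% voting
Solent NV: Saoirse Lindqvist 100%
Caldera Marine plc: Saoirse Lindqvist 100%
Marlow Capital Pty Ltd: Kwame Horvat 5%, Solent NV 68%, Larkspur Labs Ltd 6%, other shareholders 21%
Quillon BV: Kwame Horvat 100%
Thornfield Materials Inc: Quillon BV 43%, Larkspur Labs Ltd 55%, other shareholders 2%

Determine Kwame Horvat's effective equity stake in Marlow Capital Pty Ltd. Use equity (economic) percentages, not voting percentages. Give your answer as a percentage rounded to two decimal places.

8.54%

Kwame reaches Marlow along 2 paths.
Direct stake: 5% = 5%.
Via Larkspur: 59% × 6% = 3.54%.
Total: 5% + 3.54% = 8.54%.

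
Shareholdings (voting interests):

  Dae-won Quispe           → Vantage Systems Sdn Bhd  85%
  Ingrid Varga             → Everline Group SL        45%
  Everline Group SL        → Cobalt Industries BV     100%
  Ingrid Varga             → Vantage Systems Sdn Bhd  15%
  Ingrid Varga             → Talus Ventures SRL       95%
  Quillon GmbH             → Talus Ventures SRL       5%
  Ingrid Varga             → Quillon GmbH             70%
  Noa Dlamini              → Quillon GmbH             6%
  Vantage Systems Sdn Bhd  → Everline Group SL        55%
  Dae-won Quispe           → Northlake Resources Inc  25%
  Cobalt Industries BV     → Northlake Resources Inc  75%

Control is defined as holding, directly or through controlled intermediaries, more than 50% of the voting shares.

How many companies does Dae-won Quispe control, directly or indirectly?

Dae-won holds 85% of Vantage, so Dae-won controls Vantage.
Vantage holds 55% of Everline, so Dae-won controls Everline.
Everline holds 100% of Cobalt, so Dae-won controls Cobalt.
Dae-won and Cobalt together hold 25% + 75% = 100% of Northlake, so Dae-won controls Northlake.
No other company's threshold is met.
Dae-won controls 4 companies.

4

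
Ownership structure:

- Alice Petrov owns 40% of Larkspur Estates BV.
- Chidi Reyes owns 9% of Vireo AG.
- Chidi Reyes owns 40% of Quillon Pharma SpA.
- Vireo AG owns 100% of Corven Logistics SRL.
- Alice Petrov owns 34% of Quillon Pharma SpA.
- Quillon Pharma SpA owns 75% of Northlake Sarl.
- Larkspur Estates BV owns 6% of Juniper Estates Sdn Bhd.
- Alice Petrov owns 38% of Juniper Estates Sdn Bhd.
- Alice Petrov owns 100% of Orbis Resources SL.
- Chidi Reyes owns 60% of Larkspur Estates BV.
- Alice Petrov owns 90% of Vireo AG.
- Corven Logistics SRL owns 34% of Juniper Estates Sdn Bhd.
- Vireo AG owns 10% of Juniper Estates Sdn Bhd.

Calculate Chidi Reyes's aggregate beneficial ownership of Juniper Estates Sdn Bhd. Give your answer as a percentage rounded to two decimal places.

Chidi reaches Juniper along 3 paths.
Via Vireo: 9% × 10% = 0.9%.
Via Vireo → Corven: 9% × 100% × 34% = 3.06%.
Via Larkspur: 60% × 6% = 3.6%.
Total: 0.9% + 3.06% + 3.6% = 7.56%.

7.56%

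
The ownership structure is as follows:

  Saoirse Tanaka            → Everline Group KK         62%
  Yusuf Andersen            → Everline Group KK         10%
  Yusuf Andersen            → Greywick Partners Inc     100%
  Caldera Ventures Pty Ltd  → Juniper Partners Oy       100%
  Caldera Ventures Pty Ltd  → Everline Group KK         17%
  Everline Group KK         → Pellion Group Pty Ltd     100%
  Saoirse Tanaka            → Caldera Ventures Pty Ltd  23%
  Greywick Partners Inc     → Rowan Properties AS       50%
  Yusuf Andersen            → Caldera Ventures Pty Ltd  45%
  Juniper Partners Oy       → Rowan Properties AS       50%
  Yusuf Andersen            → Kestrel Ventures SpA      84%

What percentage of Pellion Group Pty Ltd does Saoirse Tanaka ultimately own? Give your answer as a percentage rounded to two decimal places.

65.91%

Saoirse reaches Pellion along 2 paths.
Via Caldera → Everline: 23% × 17% × 100% = 3.91%.
Via Everline: 62% × 100% = 62%.
Total: 3.91% + 62% = 65.91%.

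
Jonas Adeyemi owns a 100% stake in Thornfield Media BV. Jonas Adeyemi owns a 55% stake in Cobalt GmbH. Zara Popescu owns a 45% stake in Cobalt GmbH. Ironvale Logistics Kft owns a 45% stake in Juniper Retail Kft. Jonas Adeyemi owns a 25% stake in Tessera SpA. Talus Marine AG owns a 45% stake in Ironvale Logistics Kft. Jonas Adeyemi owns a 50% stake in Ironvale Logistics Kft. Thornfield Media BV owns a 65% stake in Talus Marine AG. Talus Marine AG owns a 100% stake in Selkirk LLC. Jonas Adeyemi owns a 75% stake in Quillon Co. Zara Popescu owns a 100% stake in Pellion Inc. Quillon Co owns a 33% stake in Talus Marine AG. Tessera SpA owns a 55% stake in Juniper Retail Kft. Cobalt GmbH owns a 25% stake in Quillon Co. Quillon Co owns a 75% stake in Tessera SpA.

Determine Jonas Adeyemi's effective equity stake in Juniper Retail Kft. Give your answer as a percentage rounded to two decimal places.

91.95%

Jonas reaches Juniper along 7 paths.
Via Cobalt → Quillon → Tessera: 55% × 25% × 75% × 55% = 5.671875%.
Via Quillon → Tessera: 75% × 75% × 55% = 30.9375%.
Via Tessera: 25% × 55% = 13.75%.
Via Thornfield → Talus → Ironvale: 100% × 65% × 45% × 45% = 13.1625%.
Via Cobalt → Quillon → Talus → Ironvale: 55% × 25% × 33% × 45% × 45% = 0.91884375%.
Via Quillon → Talus → Ironvale: 75% × 33% × 45% × 45% = 5.011875%.
Via Ironvale: 50% × 45% = 22.5%.
Total: 5.671875% + 30.9375% + 13.75% + 13.1625% + 0.91884375% + 5.011875% + 22.5% = 91.95259375%.
Rounded: 91.95%.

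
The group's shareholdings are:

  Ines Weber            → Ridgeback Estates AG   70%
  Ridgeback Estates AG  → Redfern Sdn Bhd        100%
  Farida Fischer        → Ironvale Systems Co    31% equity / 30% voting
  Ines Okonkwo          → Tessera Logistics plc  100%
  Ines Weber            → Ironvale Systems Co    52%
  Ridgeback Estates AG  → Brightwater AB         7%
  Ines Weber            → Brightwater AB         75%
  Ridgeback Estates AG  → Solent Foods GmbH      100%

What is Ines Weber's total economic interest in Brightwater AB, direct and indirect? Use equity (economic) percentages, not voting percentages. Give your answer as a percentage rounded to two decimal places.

79.90%

Ines Weber reaches Brightwater along 2 paths.
Via Ridgeback: 70% × 7% = 4.9%.
Direct stake: 75% = 75%.
Total: 4.9% + 75% = 79.9%.
Rounded: 79.90%.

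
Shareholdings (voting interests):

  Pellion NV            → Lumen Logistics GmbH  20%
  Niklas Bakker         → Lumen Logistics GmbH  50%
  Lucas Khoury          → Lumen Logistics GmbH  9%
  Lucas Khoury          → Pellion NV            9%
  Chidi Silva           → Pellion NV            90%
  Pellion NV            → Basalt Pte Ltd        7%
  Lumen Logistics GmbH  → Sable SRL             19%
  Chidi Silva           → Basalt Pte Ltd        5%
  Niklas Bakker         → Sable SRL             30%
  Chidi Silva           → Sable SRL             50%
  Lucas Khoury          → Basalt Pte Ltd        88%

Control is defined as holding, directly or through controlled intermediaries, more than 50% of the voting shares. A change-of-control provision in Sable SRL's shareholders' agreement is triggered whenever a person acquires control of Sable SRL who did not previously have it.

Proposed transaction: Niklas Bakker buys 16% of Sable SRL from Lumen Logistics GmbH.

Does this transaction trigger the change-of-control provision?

The purchase adds only to Niklas's holdings (Lumen's stake shrinks), so Niklas is the only person who could newly come to control Sable.
Niklas's largest direct stake is 50% in Lumen, which does not meet the threshold, so Niklas controls no company.
In Sable, Niklas's side holds only 30%, not > 50%.
So before the transaction, Niklas does not control Sable.
After the purchase, Niklas's direct stake in Sable rises to 30% + 16% = 46%, and Lumen's stake falls to 3%.
After the transaction, Niklas's side holds 46% of Sable, not > 50%, so Niklas still does not control Sable.
No new person acquires control, so the clause is not triggered.

No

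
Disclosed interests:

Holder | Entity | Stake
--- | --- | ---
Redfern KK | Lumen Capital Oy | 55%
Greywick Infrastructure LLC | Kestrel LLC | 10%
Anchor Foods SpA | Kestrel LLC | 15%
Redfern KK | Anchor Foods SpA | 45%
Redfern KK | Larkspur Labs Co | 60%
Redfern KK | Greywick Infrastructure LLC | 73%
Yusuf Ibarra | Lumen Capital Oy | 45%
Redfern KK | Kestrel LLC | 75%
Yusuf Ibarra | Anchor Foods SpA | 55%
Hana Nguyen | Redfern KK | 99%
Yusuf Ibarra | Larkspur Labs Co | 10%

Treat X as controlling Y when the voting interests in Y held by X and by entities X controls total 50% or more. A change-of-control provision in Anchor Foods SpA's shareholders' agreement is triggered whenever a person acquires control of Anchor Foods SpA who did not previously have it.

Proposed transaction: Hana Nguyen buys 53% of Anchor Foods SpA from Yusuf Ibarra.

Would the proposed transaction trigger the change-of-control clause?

Yes

The purchase adds only to Hana's holdings (Yusuf's stake shrinks), so Hana is the only person who could newly come to control Anchor.
Hana holds 99% of Redfern, so Hana controls Redfern.
Redfern holds 55% of Lumen, so Hana controls Lumen.
Redfern holds 73% of Greywick, so Hana controls Greywick.
Redfern holds 60% of Larkspur, so Hana controls Larkspur.
Greywick and Redfern together hold 10% + 75% = 85% of Kestrel, so Hana controls Kestrel.
In Anchor, Hana's side holds only 45%, not ≥ 50%.
So before the transaction, Hana does not control Anchor.
After the purchase, Hana holds 53% of Anchor directly, and Yusuf's stake falls to 2%.
Redfern and Hana together hold 45% + 53% = 98% of Anchor, so Hana controls Anchor.
Hana did not control Anchor before and does after, so the clause is triggered.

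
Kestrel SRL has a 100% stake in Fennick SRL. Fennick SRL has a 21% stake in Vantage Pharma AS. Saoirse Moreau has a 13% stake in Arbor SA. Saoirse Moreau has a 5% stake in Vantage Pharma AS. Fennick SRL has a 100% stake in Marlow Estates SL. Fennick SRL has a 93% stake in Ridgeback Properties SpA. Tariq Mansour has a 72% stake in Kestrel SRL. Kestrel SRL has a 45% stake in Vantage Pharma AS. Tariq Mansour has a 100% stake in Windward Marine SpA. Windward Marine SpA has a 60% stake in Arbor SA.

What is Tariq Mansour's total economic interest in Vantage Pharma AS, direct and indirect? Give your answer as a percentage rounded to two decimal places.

Tariq reaches Vantage along 2 paths.
Via Kestrel: 72% × 45% = 32.4%.
Via Kestrel → Fennick: 72% × 100% × 21% = 15.12%.
Total: 32.4% + 15.12% = 47.52%.

47.52%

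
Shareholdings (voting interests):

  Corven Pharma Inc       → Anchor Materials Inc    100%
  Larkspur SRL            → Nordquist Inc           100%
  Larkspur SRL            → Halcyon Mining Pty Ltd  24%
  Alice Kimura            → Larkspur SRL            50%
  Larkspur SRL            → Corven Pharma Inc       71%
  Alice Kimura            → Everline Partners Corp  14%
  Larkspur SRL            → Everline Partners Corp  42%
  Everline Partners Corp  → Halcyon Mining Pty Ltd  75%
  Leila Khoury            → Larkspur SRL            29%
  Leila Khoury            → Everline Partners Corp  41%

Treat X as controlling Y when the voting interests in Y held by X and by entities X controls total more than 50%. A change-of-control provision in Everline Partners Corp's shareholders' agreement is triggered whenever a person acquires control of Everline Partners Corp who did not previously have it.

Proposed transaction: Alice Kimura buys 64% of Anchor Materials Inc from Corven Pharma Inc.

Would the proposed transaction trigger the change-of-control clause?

No

The purchase adds only to Alice's holdings (Corven's stake shrinks), so Alice is the only person who could newly come to control Everline.
Alice's largest direct stake is 50% in Larkspur, which does not meet the threshold, so Alice controls no company.
In Everline, Alice's side holds only 14%, not > 50%.
So before the transaction, Alice does not control Everline.
After the purchase, Alice holds 64% of Anchor directly, and Corven's stake falls to 36%.
Alice holds 64% of Anchor, so Alice controls Anchor.
After the transaction, Alice's side holds 14% of Everline, not > 50%, so Alice still does not control Everline.
No new person acquires control, so the clause is not triggered.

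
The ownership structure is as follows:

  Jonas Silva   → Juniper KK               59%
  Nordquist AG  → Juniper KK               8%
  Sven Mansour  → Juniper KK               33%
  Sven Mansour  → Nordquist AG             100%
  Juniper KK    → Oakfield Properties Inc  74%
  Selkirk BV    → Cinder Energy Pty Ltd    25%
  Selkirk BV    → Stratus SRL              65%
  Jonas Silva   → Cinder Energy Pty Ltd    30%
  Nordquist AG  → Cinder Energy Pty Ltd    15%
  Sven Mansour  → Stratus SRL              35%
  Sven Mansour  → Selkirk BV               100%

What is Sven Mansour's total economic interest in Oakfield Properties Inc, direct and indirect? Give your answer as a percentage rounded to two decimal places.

30.34%

Sven reaches Oakfield along 2 paths.
Via Nordquist → Juniper: 100% × 8% × 74% = 5.92%.
Via Juniper: 33% × 74% = 24.42%.
Total: 5.92% + 24.42% = 30.34%.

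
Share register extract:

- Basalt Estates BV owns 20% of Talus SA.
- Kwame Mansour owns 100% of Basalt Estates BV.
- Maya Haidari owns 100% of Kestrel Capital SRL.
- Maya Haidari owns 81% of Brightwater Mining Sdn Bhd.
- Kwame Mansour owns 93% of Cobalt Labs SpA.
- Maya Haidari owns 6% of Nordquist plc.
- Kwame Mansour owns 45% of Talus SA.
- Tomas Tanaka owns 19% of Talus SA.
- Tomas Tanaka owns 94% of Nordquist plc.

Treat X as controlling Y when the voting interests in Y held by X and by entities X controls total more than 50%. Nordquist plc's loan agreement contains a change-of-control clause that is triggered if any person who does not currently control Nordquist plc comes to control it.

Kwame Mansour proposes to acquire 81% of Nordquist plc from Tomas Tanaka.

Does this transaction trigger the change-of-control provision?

The purchase adds only to Kwame's holdings (Tomas's stake shrinks), so Kwame is the only person who could newly come to control Nordquist.
Kwame holds 100% of Basalt, so Kwame controls Basalt.
Kwame holds 93% of Cobalt, so Kwame controls Cobalt.
Basalt and Kwame together hold 20% + 45% = 65% of Talus, so Kwame controls Talus.
Neither Kwame nor any entity Kwame controls holds any voting interest in Nordquist.
So before the transaction, Kwame does not control Nordquist.
After the purchase, Kwame holds 81% of Nordquist directly, and Tomas's stake falls to 13%.
Kwame holds 81% of Nordquist, so Kwame controls Nordquist.
Kwame did not control Nordquist before and does after, so the clause is triggered.

Yes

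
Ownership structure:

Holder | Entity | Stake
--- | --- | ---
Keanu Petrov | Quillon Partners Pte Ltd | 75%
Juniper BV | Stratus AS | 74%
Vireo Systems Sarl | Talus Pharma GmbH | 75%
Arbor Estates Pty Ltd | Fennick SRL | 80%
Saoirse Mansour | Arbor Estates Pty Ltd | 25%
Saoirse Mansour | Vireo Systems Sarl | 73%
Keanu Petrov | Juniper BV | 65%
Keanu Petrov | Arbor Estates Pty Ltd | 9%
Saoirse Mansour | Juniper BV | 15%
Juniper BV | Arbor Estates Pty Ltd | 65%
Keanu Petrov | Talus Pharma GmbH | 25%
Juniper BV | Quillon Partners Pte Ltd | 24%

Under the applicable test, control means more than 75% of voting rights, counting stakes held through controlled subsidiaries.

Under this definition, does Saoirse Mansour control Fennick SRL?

No

Saoirse's largest direct stake is 73% in Vireo, which does not meet the threshold, so Saoirse controls no company.
Neither Saoirse nor any entity Saoirse controls holds any voting interest in Fennick.
So Saoirse does not control Fennick.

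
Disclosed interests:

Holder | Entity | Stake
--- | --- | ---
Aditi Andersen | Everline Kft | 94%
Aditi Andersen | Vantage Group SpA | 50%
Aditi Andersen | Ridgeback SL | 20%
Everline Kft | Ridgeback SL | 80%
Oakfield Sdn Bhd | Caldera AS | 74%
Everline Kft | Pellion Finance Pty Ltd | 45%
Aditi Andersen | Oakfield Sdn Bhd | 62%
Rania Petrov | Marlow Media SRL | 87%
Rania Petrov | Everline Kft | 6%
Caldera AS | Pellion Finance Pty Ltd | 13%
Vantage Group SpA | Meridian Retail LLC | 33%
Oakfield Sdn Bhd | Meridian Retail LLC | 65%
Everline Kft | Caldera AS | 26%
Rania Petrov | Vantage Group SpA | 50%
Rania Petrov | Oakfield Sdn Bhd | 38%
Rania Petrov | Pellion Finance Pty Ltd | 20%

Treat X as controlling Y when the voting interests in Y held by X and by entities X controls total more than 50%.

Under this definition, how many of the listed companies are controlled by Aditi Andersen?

6

Aditi holds 94% of Everline, so Aditi controls Everline.
Aditi holds 62% of Oakfield, so Aditi controls Oakfield.
Everline and Oakfield together hold 26% + 74% = 100% of Caldera, so Aditi controls Caldera.
Aditi and Everline together hold 20% + 80% = 100% of Ridgeback, so Aditi controls Ridgeback.
Oakfield holds 65% of Meridian, so Aditi controls Meridian.
Everline and Caldera together hold 45% + 13% = 58% of Pellion, so Aditi controls Pellion.
No other company's threshold is met.
Aditi controls 6 companies.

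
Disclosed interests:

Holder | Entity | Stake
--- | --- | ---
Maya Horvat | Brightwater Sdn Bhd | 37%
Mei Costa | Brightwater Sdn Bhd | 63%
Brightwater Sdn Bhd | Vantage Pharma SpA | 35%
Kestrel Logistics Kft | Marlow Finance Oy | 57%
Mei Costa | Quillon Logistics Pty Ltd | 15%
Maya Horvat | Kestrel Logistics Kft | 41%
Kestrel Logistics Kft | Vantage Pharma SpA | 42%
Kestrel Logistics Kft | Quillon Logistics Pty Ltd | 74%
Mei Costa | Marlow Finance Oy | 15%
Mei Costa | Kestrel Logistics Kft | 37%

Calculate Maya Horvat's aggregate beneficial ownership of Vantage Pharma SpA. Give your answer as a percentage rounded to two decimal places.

30.17%

Maya reaches Vantage along 2 paths.
Via Brightwater: 37% × 35% = 12.95%.
Via Kestrel: 41% × 42% = 17.22%.
Total: 12.95% + 17.22% = 30.17%.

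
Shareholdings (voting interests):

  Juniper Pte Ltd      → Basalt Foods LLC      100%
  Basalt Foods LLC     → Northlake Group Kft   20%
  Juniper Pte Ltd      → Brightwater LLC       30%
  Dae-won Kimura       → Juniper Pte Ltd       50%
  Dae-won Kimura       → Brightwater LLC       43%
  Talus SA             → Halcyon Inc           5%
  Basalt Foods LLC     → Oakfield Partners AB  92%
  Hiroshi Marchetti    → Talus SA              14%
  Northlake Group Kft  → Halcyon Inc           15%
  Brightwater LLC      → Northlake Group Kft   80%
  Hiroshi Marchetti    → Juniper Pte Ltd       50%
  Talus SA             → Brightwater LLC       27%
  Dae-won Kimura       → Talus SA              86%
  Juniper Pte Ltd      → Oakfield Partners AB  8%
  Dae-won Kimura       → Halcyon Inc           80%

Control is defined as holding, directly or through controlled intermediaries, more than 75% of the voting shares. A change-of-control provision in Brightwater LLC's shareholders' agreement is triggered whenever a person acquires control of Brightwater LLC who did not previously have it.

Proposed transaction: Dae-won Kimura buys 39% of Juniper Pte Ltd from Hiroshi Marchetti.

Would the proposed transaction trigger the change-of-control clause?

The purchase adds only to Dae-won's holdings (Hiroshi's stake shrinks), so Dae-won is the only person who could newly come to control Brightwater.
Dae-won holds 86% of Talus, so Dae-won controls Talus.
Dae-won and Talus together hold 80% + 5% = 85% of Halcyon, so Dae-won controls Halcyon.
In Brightwater, Dae-won's side holds only 43% + 27% = 70%, not > 75%.
So before the transaction, Dae-won does not control Brightwater.
After the purchase, Dae-won's direct stake in Juniper rises to 50% + 39% = 89%, and Hiroshi's stake falls to 11%.
Dae-won holds 89% of Juniper, so Dae-won controls Juniper.
Juniper and Dae-won and Talus together hold 30% + 43% + 27% = 100% of Brightwater, so Dae-won controls Brightwater.
Dae-won did not control Brightwater before and does after, so the clause is triggered.

Yes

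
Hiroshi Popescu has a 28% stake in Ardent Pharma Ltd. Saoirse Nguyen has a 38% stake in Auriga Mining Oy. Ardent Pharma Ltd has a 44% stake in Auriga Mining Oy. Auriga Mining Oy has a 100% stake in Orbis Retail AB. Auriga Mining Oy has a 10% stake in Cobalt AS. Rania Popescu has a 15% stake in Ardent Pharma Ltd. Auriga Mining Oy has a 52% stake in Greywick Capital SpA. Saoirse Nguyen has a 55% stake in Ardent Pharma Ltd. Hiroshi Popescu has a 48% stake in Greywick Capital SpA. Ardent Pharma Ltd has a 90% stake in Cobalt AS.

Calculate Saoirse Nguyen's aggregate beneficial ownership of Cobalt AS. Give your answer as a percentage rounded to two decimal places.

55.72%

Saoirse reaches Cobalt along 3 paths.
Via Auriga: 38% × 10% = 3.8%.
Via Ardent → Auriga: 55% × 44% × 10% = 2.42%.
Via Ardent: 55% × 90% = 49.5%.
Total: 3.8% + 2.42% + 49.5% = 55.72%.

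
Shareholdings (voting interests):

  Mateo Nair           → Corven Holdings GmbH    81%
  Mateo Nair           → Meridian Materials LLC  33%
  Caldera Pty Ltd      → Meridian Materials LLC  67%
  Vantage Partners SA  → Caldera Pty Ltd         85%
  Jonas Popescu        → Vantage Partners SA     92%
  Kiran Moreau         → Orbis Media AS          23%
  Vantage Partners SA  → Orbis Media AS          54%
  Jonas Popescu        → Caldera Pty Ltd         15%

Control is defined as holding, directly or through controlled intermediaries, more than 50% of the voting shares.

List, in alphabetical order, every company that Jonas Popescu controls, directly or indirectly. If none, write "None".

Jonas holds 92% of Vantage, so Jonas controls Vantage.
Vantage and Jonas together hold 85% + 15% = 100% of Caldera, so Jonas controls Caldera.
Vantage holds 54% of Orbis, so Jonas controls Orbis.
Caldera holds 67% of Meridian, so Jonas controls Meridian.
No other company's threshold is met.

Caldera Pty Ltd, Meridian Materials LLC, Orbis Media AS, Vantage Partners SA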